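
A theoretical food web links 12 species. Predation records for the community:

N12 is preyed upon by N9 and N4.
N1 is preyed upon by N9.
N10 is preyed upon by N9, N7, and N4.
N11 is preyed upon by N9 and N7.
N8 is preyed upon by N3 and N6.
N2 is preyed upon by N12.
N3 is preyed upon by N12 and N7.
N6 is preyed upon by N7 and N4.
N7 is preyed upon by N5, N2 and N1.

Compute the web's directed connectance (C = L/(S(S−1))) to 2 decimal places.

C = 0.14

The web has S = 12 species and L = 18 feeding links.
C = L / (S(S−1)) = 18 / 132 = 0.1364 ≈ 0.14.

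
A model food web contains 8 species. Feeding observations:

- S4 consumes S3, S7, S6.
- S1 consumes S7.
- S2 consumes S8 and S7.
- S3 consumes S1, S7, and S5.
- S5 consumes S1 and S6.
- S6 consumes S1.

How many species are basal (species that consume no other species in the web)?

2

Basal species (no prey listed): S8, S7.
Count: 2.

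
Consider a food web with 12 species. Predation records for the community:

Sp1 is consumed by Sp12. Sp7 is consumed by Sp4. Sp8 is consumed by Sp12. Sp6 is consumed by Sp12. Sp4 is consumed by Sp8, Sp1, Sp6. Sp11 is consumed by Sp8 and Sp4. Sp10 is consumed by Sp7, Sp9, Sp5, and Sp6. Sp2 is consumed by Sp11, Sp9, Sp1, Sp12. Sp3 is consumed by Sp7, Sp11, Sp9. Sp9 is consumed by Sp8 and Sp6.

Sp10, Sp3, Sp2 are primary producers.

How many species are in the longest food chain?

5 species

One longest chain: Sp10 → Sp7 → Sp4 → Sp1 → Sp12.
It has 5 species and 4 links.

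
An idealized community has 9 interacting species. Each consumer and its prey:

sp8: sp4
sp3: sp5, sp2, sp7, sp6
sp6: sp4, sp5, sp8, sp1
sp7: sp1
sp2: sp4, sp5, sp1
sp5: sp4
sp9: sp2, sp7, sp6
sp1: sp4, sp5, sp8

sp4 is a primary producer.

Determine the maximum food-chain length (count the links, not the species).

4 links

One longest chain: sp4 → sp5 → sp1 → sp2 → sp9.
It has 5 species and 4 links.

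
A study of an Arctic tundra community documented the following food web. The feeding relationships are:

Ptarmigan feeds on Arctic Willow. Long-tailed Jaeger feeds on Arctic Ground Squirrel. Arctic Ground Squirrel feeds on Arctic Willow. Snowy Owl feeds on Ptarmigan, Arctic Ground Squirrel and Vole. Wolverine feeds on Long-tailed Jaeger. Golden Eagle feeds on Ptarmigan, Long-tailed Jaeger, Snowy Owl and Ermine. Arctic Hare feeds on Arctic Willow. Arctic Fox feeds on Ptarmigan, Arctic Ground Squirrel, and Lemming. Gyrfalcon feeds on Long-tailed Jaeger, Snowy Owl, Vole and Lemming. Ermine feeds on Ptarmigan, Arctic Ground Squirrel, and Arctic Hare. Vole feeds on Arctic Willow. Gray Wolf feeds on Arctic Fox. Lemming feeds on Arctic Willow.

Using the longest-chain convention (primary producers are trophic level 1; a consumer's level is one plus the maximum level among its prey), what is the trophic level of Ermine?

Trophic level 3

Arctic Willow is a producer → level 1.
Ptarmigan eats Arctic Willow → level 2.
Ermine eats Ptarmigan (level 2); other prey at levels: Arctic Hare 2, Arctic Ground Squirrel 2 → level 3.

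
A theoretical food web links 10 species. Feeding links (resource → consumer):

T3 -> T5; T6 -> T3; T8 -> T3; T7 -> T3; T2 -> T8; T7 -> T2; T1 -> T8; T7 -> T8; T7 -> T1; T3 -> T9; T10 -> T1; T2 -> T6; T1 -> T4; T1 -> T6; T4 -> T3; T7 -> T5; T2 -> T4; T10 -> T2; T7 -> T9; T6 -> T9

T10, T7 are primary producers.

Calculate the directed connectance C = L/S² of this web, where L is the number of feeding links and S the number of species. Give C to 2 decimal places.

C = 0.20

The web has S = 10 species and L = 20 feeding links.
C = L / S² = 20 / 100 = 0.2000 ≈ 0.20.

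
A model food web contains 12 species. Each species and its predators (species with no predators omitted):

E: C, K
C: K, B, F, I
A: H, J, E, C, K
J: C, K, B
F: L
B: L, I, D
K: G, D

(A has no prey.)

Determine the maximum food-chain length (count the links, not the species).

4 links

One longest chain: A → J → C → K → G.
It has 5 species and 4 links.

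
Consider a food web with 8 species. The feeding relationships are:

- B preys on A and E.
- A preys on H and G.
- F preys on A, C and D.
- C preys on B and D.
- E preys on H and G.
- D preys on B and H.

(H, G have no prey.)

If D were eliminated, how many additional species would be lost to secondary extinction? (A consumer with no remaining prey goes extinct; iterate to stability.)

Remove D.
Every predator of it retains at least one other prey: C still has B; F still has A, C.
No consumer loses all prey, so no secondary extinctions occur.

0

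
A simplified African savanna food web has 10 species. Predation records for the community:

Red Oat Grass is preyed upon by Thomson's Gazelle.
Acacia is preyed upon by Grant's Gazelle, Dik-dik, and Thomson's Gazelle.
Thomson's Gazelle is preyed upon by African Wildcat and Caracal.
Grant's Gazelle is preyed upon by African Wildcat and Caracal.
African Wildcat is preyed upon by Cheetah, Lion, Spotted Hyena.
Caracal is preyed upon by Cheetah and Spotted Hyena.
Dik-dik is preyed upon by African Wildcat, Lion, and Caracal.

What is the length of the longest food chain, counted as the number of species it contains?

One longest chain: Acacia → Grant's Gazelle → African Wildcat → Cheetah.
It has 4 species and 3 links.

4 species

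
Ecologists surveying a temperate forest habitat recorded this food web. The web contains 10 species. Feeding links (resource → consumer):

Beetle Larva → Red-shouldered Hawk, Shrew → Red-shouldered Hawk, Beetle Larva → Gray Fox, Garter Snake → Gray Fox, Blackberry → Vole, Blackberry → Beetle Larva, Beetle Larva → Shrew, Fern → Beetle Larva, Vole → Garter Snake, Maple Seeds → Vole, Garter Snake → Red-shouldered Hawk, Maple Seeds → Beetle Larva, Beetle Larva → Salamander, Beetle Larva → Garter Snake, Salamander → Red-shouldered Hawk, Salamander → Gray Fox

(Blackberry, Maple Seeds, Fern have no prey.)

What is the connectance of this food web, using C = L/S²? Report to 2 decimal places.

The web has S = 10 species and L = 16 feeding links.
C = L / S² = 16 / 100 = 0.1600 ≈ 0.16.

C = 0.16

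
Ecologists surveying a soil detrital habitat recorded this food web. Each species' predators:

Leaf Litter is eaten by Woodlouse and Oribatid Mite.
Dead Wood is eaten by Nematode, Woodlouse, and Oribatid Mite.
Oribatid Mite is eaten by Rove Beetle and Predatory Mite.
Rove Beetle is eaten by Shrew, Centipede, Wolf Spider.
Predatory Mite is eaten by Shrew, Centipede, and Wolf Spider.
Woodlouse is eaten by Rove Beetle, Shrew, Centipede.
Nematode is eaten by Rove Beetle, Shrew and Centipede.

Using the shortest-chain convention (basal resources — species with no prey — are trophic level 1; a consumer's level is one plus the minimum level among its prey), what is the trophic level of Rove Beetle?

Trophic level 3

Dead Wood has no prey (basal) → level 1.
Oribatid Mite eats Dead Wood → level 2.
Rove Beetle eats Oribatid Mite → level 3.
No prey of Rove Beetle is below level 2, so 3 is the minimum.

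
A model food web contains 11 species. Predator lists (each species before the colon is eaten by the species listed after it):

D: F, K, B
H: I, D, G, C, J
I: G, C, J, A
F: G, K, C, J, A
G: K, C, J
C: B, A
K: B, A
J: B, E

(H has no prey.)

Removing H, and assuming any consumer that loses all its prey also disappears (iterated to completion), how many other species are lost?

Remove H.
Round 1: I (all prey gone), D (all prey gone) → extinct.
Round 2: F (all prey gone) → extinct.
Round 3: G (all prey gone) → extinct.
Round 4: K (all prey gone), C (all prey gone), J (all prey gone) → extinct.
Round 5: B (all prey gone), E (all prey gone), A (all prey gone) → extinct.
No further losses. Total secondary extinctions: 10.

10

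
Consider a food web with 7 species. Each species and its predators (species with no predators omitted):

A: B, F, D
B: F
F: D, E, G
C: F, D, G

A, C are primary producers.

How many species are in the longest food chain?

4 species

One longest chain: A → B → F → D.
It has 4 species and 3 links.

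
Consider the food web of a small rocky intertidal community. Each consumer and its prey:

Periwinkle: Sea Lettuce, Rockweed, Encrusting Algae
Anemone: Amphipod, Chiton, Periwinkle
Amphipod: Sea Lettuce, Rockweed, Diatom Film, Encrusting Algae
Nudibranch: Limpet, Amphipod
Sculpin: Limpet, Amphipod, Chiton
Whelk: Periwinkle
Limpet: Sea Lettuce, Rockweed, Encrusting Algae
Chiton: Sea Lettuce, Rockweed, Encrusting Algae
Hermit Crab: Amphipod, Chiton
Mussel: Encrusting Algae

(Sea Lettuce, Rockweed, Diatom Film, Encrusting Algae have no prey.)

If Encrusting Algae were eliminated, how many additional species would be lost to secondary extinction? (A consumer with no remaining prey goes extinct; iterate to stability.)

1

Remove Encrusting Algae.
Round 1: Mussel (all prey gone) → extinct.
No further losses. Total secondary extinctions: 1.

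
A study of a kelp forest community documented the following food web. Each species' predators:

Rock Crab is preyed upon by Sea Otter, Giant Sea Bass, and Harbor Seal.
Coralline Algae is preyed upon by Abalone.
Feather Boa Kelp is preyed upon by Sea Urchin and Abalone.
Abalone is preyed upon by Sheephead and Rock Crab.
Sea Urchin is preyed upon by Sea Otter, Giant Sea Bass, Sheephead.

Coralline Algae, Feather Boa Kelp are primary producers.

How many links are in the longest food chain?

One longest chain: Coralline Algae → Abalone → Rock Crab → Giant Sea Bass.
It has 4 species and 3 links.

3 links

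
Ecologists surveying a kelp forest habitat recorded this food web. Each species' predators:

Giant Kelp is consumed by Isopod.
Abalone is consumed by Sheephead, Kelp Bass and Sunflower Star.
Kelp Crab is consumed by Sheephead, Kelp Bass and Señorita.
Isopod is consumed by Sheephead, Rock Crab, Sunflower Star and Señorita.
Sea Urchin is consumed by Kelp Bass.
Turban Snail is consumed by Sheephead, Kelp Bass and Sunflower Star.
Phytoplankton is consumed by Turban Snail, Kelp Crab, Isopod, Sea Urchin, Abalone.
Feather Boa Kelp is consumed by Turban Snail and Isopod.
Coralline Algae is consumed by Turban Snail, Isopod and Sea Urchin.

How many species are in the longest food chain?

One longest chain: Phytoplankton → Kelp Crab → Kelp Bass.
It has 3 species and 2 links.

3 species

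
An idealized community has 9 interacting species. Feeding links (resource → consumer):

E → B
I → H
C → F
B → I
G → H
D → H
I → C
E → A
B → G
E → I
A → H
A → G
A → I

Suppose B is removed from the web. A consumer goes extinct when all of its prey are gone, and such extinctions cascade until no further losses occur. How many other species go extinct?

0

Remove B.
Every predator of it retains at least one other prey: G still has A; I still has E, A.
No consumer loses all prey, so no secondary extinctions occur.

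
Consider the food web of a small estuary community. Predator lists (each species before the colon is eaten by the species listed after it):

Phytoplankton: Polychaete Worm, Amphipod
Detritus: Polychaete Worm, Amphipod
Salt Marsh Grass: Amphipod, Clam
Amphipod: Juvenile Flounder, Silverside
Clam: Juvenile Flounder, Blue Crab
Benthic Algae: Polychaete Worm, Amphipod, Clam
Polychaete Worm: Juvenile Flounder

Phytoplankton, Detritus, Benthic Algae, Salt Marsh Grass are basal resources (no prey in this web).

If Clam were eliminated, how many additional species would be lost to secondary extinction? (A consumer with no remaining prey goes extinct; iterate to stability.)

1

Remove Clam.
Round 1: Blue Crab (all prey gone) → extinct.
No further losses. Total secondary extinctions: 1.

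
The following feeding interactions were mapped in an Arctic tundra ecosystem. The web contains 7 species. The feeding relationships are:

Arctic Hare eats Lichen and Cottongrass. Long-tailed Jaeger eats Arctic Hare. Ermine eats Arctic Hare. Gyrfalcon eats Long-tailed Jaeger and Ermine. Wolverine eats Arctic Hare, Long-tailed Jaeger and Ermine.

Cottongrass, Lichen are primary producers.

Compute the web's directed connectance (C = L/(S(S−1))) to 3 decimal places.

The web has S = 7 species and L = 9 feeding links.
C = L / (S(S−1)) = 9 / 42 = 0.2143 ≈ 0.214.

C = 0.214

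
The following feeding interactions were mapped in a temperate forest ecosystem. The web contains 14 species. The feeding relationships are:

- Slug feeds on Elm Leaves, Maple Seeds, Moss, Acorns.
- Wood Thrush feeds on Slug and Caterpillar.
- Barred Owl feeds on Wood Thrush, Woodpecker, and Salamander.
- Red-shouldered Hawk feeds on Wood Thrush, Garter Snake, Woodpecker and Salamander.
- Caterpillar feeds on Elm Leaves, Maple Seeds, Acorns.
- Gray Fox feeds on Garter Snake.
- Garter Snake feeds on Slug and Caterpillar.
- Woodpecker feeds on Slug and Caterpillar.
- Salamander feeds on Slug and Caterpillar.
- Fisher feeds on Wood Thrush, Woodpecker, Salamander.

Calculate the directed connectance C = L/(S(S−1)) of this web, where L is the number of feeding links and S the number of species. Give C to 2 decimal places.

C = 0.14

The web has S = 14 species and L = 26 feeding links.
C = L / (S(S−1)) = 26 / 182 = 0.1429 ≈ 0.14.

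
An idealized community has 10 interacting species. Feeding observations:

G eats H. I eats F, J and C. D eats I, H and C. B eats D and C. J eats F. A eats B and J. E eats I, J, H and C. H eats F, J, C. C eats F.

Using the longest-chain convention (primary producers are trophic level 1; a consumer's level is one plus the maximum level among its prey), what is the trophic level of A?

F is a producer → level 1.
C eats F → level 2.
I eats C (level 2); other prey at levels: F 1, J 2 → level 3.
D eats I (level 3); other prey at levels: C 2, H 3 → level 4.
B eats D (level 4); other prey at levels: C 2 → level 5.
A eats B (level 5); other prey at levels: J 2 → level 6.

Trophic level 6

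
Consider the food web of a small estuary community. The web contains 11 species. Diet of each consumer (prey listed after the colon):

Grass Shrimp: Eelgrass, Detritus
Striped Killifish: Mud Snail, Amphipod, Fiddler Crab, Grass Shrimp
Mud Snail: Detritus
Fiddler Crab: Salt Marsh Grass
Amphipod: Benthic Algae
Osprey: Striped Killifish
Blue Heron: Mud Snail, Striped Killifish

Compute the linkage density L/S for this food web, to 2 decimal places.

There are L = 12 links among S = 11 species.
L/S = 12/11 = 1.0909 ≈ 1.09.

L/S = 1.09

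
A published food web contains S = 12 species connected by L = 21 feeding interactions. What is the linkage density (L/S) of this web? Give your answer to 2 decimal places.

There are L = 21 links among S = 12 species.
L/S = 21/12 = 1.7500 ≈ 1.75.

L/S = 1.75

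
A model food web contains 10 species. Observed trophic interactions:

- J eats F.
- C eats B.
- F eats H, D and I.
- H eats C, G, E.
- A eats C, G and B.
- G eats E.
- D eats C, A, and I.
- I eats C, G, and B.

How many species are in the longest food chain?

6 species

One longest chain: E → G → A → D → F → J.
It has 6 species and 5 links.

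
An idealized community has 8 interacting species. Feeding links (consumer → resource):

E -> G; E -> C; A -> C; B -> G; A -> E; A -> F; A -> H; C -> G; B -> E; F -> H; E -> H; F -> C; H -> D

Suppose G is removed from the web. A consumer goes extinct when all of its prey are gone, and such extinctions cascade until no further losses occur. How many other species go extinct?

Remove G.
Round 1: C (all prey gone) → extinct.
No further losses. Total secondary extinctions: 1.

1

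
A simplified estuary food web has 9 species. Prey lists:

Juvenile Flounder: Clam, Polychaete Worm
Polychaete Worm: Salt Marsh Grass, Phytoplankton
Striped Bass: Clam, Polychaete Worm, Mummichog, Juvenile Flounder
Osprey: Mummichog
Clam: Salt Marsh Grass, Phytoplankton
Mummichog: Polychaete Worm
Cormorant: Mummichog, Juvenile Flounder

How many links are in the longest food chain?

3 links

One longest chain: Salt Marsh Grass → Polychaete Worm → Mummichog → Striped Bass.
It has 4 species and 3 links.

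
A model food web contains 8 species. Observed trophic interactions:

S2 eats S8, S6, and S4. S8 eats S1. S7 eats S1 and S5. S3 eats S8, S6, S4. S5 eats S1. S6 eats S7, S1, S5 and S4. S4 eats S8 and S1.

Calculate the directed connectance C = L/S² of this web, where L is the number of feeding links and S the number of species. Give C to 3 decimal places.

The web has S = 8 species and L = 16 feeding links.
C = L / S² = 16 / 64 = 0.2500 ≈ 0.250.

C = 0.250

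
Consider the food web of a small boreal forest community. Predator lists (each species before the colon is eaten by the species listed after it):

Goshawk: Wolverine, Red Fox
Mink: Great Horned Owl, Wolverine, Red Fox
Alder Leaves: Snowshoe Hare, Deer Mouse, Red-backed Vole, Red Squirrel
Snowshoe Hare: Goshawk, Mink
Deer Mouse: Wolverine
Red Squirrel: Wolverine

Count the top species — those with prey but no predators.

4

Top species (has prey, but nothing eats it): Red-backed Vole, Great Horned Owl, Wolverine, Red Fox.
Count: 4.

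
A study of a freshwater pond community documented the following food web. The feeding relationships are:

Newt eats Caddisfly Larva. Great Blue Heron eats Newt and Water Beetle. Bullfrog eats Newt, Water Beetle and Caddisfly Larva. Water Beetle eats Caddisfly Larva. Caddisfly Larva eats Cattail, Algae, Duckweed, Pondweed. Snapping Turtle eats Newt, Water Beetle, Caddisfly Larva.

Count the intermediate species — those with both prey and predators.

Intermediate species (has both prey and predators): Caddisfly Larva, Newt, Water Beetle.
Count: 3.

3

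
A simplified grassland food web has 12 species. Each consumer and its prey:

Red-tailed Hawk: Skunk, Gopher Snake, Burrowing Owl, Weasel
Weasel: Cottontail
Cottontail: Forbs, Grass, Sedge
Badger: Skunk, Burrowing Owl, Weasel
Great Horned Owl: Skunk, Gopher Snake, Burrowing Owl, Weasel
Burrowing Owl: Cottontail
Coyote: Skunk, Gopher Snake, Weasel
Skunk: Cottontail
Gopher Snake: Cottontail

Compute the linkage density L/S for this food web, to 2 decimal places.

L/S = 1.75

There are L = 21 links among S = 12 species.
L/S = 21/12 = 1.7500 ≈ 1.75.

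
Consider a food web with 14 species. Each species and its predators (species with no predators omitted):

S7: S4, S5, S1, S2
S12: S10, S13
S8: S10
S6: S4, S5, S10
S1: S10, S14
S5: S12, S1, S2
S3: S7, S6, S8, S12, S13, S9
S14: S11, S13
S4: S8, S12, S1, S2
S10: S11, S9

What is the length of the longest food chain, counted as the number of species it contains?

One longest chain: S3 → S7 → S4 → S8 → S10 → S11.
It has 6 species and 5 links.

6 species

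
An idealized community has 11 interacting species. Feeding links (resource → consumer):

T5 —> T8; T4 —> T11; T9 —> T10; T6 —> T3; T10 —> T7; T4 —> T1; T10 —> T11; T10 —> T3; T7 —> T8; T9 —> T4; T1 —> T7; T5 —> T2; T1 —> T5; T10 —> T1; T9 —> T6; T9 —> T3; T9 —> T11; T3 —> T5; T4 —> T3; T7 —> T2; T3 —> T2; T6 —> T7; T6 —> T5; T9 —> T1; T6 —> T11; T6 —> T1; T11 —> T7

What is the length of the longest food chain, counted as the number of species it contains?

5 species

One longest chain: T9 → T10 → T3 → T5 → T8.
It has 5 species and 4 links.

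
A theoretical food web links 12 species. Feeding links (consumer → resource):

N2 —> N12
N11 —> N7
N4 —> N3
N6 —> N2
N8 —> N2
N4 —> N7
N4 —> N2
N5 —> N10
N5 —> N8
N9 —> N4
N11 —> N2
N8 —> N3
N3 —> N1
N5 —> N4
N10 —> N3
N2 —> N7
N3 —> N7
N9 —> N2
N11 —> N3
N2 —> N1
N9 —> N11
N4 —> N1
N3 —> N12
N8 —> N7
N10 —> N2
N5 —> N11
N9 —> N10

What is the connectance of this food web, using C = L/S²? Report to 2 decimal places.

The web has S = 12 species and L = 27 feeding links.
C = L / S² = 27 / 144 = 0.1875 ≈ 0.19.

C = 0.19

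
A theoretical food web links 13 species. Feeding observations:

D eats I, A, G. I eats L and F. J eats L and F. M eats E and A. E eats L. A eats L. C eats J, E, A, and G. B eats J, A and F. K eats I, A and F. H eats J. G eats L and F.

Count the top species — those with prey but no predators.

6

Top species (has prey, but nothing eats it): M, C, B, K, D, H.
Count: 6.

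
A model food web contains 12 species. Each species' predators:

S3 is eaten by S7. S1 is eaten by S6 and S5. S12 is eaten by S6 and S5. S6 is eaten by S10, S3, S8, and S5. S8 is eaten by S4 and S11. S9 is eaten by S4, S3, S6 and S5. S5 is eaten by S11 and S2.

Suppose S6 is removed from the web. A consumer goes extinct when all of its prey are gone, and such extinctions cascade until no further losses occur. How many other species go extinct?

2

Remove S6.
Round 1: S10 (all prey gone), S8 (all prey gone) → extinct.
No further losses. Total secondary extinctions: 2.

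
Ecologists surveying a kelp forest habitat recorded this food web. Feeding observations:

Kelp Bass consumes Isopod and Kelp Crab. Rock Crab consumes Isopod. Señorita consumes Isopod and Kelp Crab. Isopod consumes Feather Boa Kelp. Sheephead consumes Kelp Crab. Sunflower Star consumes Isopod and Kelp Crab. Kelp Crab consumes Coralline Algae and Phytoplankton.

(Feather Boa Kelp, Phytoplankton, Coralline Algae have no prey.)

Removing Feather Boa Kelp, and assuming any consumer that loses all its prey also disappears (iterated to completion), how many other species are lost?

2

Remove Feather Boa Kelp.
Round 1: Isopod (all prey gone) → extinct.
Round 2: Rock Crab (all prey gone) → extinct.
No further losses. Total secondary extinctions: 2.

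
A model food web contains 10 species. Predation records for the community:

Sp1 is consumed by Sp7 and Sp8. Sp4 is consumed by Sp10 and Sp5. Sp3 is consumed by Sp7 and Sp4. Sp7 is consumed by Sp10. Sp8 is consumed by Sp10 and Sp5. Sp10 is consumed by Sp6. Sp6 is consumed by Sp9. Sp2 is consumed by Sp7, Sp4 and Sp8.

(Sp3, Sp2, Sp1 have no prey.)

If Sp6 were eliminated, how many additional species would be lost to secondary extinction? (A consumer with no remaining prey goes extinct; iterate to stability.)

Remove Sp6.
Round 1: Sp9 (all prey gone) → extinct.
No further losses. Total secondary extinctions: 1.

1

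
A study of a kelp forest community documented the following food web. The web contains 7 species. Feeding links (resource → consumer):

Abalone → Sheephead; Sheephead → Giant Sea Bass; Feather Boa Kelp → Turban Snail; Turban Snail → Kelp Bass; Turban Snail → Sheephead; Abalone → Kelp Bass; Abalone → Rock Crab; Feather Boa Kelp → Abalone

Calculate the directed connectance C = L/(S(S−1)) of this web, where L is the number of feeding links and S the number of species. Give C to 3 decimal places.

The web has S = 7 species and L = 8 feeding links.
C = L / (S(S−1)) = 8 / 42 = 0.1905 ≈ 0.190.

C = 0.190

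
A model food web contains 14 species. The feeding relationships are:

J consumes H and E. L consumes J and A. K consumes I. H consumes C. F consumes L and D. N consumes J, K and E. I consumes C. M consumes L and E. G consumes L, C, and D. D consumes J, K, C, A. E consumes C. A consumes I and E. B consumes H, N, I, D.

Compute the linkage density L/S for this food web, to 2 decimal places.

There are L = 28 links among S = 14 species.
L/S = 28/14 = 2.0000 ≈ 2.00.

L/S = 2.00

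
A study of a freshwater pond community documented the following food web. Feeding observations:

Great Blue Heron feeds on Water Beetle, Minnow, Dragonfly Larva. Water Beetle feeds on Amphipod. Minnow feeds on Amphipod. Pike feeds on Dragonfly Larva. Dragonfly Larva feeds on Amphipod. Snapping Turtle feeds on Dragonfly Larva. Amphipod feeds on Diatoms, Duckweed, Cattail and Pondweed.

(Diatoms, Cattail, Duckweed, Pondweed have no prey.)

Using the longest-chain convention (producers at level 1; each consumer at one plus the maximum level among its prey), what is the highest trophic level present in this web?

4

Producers (level 1): Diatoms, Cattail, Duckweed, Pondweed.
Diatoms → Amphipod → Dragonfly Larva → Snapping Turtle gives Snapping Turtle level 4.
No species has a prey at level 4, so no species reaches level 5.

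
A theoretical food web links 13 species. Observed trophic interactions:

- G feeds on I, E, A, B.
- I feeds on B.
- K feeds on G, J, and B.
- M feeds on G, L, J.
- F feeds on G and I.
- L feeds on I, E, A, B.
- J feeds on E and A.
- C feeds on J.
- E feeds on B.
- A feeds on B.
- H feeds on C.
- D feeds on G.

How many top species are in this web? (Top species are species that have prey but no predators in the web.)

5

Top species (has prey, but nothing eats it): F, K, D, M, H.
Count: 5.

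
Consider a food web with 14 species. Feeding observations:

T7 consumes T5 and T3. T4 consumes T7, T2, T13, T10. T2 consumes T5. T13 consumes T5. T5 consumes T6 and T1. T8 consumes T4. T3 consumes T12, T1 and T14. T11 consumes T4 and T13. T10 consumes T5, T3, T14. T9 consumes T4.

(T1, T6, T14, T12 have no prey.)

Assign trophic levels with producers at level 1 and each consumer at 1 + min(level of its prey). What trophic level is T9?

Trophic level 4

T14 is a producer → level 1.
T10 eats T14 → level 2.
T4 eats T10 → level 3.
T9 eats T4 → level 4.
No prey of T9 is below level 3, so 4 is the minimum.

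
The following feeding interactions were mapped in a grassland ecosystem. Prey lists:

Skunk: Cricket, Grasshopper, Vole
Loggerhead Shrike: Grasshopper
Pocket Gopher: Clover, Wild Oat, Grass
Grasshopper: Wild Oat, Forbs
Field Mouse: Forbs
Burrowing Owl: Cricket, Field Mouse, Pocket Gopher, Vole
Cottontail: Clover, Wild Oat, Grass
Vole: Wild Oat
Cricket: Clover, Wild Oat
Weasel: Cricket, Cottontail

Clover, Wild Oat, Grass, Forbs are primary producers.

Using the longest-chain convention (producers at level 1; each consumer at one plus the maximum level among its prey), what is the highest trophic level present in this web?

Producers (level 1): Clover, Wild Oat, Grass, Forbs.
Wild Oat → Vole → Burrowing Owl gives Burrowing Owl level 3.
No species has a prey at level 3, so no species reaches level 4.

3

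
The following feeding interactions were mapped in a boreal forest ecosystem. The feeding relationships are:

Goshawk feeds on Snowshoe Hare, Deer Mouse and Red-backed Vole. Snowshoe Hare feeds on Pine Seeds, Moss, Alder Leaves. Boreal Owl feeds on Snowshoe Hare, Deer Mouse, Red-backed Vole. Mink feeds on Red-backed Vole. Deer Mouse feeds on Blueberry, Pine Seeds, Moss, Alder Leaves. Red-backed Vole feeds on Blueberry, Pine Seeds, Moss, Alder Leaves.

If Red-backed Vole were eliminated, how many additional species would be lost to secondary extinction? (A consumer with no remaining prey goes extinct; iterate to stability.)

Remove Red-backed Vole.
Round 1: Mink (all prey gone) → extinct.
No further losses. Total secondary extinctions: 1.

1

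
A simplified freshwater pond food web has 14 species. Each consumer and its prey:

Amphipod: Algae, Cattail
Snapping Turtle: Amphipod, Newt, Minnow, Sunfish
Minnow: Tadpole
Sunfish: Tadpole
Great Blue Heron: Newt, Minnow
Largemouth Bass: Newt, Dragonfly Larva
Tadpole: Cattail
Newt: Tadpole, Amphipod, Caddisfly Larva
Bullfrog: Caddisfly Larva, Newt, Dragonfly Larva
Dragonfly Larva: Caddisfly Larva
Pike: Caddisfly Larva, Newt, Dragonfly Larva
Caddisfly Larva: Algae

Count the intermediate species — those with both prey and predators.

7

Intermediate species (has both prey and predators): Tadpole, Amphipod, Caddisfly Larva, Newt, Dragonfly Larva, Minnow, Sunfish.
Count: 7.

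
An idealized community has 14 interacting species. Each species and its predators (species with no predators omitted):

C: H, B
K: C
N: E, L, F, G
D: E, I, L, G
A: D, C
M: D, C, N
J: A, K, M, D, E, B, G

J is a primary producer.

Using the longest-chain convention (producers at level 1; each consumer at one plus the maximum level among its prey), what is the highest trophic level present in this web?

Producers (level 1): J.
J → M → N → F gives F level 4.
No species has a prey at level 4, so no species reaches level 5.

4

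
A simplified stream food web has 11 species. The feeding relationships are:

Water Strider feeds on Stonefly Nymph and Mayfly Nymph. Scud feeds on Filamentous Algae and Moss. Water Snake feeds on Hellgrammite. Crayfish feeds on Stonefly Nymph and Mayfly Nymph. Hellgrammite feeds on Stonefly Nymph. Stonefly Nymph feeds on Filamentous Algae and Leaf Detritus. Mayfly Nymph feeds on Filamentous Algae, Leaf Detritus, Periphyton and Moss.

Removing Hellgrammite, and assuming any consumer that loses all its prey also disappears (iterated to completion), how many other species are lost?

Remove Hellgrammite.
Round 1: Water Snake (all prey gone) → extinct.
No further losses. Total secondary extinctions: 1.

1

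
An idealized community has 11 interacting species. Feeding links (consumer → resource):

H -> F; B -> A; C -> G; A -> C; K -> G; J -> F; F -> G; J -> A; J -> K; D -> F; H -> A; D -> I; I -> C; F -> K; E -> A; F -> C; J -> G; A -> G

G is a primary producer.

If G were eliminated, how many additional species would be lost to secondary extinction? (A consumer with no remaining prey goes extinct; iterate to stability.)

10

Remove G.
Round 1: K (all prey gone), C (all prey gone) → extinct.
Round 2: A (all prey gone), F (all prey gone), I (all prey gone) → extinct.
Round 3: E (all prey gone), J (all prey gone), H (all prey gone), D (all prey gone), B (all prey gone) → extinct.
No further losses. Total secondary extinctions: 10.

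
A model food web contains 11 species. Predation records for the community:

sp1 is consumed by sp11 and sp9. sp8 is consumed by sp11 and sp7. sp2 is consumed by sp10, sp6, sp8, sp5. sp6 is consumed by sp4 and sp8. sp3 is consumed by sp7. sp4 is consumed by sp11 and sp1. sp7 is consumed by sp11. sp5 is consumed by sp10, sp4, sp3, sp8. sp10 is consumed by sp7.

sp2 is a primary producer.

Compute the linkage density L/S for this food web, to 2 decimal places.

L/S = 1.73

There are L = 19 links among S = 11 species.
L/S = 19/11 = 1.7273 ≈ 1.73.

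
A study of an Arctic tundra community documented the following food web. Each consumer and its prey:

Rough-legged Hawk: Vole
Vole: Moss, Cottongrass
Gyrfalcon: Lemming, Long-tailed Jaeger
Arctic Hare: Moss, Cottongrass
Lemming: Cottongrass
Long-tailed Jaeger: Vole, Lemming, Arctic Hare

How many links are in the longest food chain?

One longest chain: Moss → Vole → Long-tailed Jaeger → Gyrfalcon.
It has 4 species and 3 links.

3 links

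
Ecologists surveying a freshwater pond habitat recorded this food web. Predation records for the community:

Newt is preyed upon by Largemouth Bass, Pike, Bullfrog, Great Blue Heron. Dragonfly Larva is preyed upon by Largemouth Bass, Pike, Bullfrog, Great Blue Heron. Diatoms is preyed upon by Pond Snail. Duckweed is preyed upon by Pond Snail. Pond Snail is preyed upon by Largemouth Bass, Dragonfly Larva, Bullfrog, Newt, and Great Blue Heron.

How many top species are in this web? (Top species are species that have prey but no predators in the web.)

Top species (has prey, but nothing eats it): Largemouth Bass, Great Blue Heron, Bullfrog, Pike.
Count: 4.

4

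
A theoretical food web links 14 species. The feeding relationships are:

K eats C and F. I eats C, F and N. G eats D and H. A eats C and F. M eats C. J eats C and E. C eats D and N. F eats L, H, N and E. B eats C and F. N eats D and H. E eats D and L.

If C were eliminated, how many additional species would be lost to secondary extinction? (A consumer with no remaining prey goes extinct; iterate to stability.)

1

Remove C.
Round 1: M (all prey gone) → extinct.
No further losses. Total secondary extinctions: 1.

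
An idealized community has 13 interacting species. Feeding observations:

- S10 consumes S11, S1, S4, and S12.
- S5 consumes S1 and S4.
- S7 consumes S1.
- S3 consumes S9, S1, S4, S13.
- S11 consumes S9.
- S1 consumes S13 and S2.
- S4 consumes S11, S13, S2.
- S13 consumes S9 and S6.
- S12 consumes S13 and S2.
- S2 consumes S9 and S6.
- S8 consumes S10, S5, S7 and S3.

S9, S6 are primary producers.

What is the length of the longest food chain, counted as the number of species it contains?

One longest chain: S9 → S2 → S1 → S5 → S8.
It has 5 species and 4 links.

5 species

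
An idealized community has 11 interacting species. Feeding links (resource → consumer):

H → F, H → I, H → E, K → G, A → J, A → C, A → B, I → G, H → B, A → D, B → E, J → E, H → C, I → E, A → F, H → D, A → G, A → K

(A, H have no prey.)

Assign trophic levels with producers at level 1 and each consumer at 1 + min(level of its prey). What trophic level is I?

Trophic level 2

H is a producer → level 1.
I eats H → level 2.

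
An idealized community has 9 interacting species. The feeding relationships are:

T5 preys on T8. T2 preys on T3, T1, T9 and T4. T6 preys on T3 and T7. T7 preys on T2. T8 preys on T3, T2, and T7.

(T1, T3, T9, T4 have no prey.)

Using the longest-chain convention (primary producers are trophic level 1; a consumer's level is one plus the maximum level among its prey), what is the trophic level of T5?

Trophic level 5

T1 is a producer → level 1.
T2 eats T1 (level 1); other prey at levels: T3 1, T9 1, T4 1 → level 2.
T7 eats T2 → level 3.
T8 eats T7 (level 3); other prey at levels: T3 1, T2 2 → level 4.
T5 eats T8 → level 5.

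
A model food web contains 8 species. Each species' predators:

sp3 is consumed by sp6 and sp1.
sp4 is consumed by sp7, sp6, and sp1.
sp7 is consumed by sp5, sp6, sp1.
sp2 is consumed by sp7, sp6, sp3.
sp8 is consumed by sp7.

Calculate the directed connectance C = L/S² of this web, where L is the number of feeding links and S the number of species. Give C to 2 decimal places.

The web has S = 8 species and L = 12 feeding links.
C = L / S² = 12 / 64 = 0.1875 ≈ 0.19.

C = 0.19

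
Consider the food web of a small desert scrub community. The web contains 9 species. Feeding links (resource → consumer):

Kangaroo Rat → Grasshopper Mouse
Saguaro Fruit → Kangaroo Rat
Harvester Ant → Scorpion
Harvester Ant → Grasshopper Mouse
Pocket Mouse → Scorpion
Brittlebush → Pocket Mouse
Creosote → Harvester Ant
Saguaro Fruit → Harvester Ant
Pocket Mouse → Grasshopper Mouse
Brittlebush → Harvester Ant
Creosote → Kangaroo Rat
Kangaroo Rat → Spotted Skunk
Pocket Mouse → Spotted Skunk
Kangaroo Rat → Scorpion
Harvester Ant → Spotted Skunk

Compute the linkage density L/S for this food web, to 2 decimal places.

There are L = 15 links among S = 9 species.
L/S = 15/9 = 1.6667 ≈ 1.67.

L/S = 1.67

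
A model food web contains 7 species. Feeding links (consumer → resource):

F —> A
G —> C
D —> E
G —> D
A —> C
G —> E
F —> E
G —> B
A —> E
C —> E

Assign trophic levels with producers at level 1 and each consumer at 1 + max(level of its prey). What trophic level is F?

Trophic level 4

E is a producer → level 1.
C eats E → level 2.
A eats C (level 2); other prey at levels: E 1 → level 3.
F eats A (level 3); other prey at levels: E 1 → level 4.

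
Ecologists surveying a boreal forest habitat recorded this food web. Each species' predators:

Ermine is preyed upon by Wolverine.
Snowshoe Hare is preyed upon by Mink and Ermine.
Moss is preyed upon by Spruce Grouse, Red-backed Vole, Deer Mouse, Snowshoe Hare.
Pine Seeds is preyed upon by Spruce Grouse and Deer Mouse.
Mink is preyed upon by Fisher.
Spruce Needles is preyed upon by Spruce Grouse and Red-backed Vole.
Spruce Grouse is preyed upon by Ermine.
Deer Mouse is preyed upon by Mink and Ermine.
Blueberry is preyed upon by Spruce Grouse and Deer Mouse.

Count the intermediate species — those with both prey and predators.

5

Intermediate species (has both prey and predators): Snowshoe Hare, Spruce Grouse, Deer Mouse, Mink, Ermine.
Count: 5.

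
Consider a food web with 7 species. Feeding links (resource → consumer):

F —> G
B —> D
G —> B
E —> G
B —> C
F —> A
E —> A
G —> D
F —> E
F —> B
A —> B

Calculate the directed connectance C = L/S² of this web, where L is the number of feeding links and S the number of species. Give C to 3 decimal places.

C = 0.224

The web has S = 7 species and L = 11 feeding links.
C = L / S² = 11 / 49 = 0.2245 ≈ 0.224.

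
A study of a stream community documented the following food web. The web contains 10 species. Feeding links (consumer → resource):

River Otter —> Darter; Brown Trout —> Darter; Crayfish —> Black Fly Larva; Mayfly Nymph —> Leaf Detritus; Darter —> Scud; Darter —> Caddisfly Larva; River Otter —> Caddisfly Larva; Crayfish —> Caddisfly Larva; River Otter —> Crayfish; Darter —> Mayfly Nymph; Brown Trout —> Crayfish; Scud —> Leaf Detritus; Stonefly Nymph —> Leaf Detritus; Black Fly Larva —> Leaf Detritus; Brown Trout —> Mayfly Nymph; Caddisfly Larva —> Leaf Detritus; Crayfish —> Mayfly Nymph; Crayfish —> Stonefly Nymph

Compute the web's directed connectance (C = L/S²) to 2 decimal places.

The web has S = 10 species and L = 18 feeding links.
C = L / S² = 18 / 100 = 0.1800 ≈ 0.18.

C = 0.18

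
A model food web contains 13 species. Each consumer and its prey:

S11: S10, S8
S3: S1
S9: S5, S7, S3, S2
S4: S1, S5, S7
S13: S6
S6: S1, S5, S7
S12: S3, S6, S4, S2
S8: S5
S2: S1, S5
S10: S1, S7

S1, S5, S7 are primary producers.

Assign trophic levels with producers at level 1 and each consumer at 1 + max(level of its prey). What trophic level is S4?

S1 is a producer → level 1.
S4 eats S1 (level 1); other prey at levels: S5 1, S7 1 → level 2.

Trophic level 2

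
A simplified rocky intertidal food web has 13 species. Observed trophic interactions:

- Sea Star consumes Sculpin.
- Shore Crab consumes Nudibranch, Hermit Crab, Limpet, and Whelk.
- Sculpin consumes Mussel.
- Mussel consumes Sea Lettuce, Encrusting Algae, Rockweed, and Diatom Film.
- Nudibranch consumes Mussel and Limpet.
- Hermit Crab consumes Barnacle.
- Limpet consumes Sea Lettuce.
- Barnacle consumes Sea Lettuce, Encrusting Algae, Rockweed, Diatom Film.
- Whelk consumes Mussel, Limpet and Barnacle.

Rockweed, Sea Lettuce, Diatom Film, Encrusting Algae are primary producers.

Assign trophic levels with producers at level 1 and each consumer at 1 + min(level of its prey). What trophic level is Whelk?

Rockweed is a producer → level 1.
Mussel eats Rockweed → level 2.
Whelk eats Mussel → level 3.
No prey of Whelk is below level 2, so 3 is the minimum.

Trophic level 3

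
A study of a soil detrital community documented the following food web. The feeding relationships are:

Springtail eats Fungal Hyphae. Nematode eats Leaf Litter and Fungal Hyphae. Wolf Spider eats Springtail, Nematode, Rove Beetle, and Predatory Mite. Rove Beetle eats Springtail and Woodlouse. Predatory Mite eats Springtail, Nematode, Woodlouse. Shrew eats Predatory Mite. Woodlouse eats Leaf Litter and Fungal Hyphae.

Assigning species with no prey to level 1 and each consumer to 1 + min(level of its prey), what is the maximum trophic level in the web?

Basal resources (level 1): Fungal Hyphae, Leaf Litter.
Following each consumer down to its lowest-level prey: Fungal Hyphae → Springtail → Predatory Mite → Shrew (levels 1 through 4).
All prey of Shrew (Predatory Mite 3) are at level 3 or above, so Shrew is at level 1 + 3 = 4.
Every consumer has at least one prey at level 3 or below, so none exceeds level 4.

4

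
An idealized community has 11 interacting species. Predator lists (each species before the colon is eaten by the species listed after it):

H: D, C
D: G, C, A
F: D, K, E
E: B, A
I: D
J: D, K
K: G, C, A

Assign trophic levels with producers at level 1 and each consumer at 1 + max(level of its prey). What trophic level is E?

Trophic level 2

F is a producer → level 1.
E eats F → level 2.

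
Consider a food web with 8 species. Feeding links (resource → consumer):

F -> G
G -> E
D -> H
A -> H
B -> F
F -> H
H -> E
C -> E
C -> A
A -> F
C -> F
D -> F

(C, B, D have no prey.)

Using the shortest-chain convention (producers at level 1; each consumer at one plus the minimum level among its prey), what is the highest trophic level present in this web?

Producers (level 1): C, B, D.
Following each consumer down to its lowest-level prey: C → F → G (levels 1 through 3).
All prey of G (F 2) are at level 2 or above, so G is at level 1 + 2 = 3.
Every consumer has at least one prey at level 2 or below, so none exceeds level 3.

3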